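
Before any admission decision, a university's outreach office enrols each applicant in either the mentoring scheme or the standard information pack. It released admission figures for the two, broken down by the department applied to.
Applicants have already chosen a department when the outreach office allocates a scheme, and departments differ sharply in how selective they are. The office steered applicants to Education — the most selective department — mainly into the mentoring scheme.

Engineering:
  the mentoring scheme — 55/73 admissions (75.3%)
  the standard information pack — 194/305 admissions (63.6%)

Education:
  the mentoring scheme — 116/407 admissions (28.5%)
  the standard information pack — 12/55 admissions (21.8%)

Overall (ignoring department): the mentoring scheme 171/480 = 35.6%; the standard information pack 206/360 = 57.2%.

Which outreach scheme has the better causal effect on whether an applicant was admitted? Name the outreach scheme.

The stratified and pooled comparisons disagree (the mentoring scheme wins within each department; the standard information pack wins overall), so the answer turns on the causal role of department.
The imbalance in department arose from how applicants were allocated, not from anything the outreach scheme did; and department independently affects the outcome. The pooled gap is confounded — condition on department.
Within each level — Engineering: 75.3% vs 63.6%; Education: 28.5% vs 21.8% — the mentoring scheme is higher every time.

the mentoring scheme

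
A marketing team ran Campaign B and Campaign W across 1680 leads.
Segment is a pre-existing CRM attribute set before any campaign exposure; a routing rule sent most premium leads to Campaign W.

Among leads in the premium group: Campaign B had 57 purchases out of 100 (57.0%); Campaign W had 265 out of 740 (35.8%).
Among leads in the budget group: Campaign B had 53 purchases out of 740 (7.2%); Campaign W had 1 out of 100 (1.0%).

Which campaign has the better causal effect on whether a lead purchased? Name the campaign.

Campaign B

Since customer segment is a pre-existing factor (not a product of the campaign) and it affects the outcome on its own, it is a confounder. The stratified rates, not the pooled rate, identify the causal effect.
Within each level — premium: 57.0% vs 35.8%; budget: 7.2% vs 1.0% — Campaign B is higher every time.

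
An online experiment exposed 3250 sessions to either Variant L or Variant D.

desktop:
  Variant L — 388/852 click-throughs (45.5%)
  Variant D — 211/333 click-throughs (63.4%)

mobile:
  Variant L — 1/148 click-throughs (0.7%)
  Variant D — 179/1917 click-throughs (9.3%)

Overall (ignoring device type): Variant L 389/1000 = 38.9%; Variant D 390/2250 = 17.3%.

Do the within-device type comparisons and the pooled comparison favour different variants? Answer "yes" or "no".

Within each device type level (desktop 45.5% vs 63.4%; mobile 0.7% vs 9.3%), Variant D has the higher rate every time. Pooled: 38.9% vs 17.3% — Variant L has the higher rate overall. The two comparisons disagree.

yes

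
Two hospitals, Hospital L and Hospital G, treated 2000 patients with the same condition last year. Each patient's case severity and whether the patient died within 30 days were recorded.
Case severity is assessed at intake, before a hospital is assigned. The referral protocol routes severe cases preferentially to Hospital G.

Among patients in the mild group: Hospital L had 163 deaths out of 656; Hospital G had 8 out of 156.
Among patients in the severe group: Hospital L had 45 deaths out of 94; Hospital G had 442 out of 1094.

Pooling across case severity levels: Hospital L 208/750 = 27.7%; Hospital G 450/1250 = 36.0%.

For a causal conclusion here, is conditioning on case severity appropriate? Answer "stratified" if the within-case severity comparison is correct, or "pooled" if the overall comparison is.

stratified

Hospital G is lower inside every case severity stratum but Hospital L is lower in aggregate. Whether to stratify depends on how case severity relates to the hospital.
Case severity satisfies the back-door criterion: it is not a descendant of the hospital, and it blocks the spurious path from hospital to outcome. Adjusting for it (i.e., using the within-case severity rates) gives the causal effect.
Within each level — mild: 24.8% vs 5.1%; severe: 47.9% vs 40.4% — Hospital G is lower every time.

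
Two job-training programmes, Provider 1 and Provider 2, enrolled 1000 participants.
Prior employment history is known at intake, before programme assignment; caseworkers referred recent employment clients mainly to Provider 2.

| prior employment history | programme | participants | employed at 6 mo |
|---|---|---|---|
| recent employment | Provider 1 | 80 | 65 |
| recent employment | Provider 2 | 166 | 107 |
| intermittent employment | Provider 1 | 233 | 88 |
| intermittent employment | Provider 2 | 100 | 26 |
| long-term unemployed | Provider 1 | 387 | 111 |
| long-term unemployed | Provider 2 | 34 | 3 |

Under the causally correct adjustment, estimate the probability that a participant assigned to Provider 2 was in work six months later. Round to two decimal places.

The stratified and pooled comparisons disagree (Provider 1 wins within each prior employment history; Provider 2 wins overall), so the answer turns on the causal role of prior employment history.
Here prior employment history is a common cause — it drives both which programme a case falls under and the outcome. The crude comparison mixes populations; the stratum-specific rates are the causally relevant ones.
Standardising Provider 2 to the population prior employment history mix: 0.246·107/166 + 0.333·26/100 + 0.421·3/34 = 0.282.

0.28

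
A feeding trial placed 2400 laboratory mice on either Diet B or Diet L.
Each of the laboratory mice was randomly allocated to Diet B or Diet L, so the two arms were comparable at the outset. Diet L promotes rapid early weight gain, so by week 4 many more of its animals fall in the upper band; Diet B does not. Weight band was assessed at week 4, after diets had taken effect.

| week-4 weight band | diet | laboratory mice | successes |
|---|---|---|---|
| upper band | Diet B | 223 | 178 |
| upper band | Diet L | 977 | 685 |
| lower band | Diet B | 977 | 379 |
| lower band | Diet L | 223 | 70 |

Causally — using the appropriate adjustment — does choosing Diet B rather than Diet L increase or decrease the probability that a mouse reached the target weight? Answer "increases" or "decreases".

Within every week-4 weight band level Diet B has the higher rate, yet pooled Diet L does — Simpson's reversal.
Week-4 weight band is downstream of the diet. One should not condition on a consequence of treatment, so the overall rates are the right comparison.
Pooled: Diet B 46.4% vs Diet L 62.9%; Diet L is higher overall.

decreases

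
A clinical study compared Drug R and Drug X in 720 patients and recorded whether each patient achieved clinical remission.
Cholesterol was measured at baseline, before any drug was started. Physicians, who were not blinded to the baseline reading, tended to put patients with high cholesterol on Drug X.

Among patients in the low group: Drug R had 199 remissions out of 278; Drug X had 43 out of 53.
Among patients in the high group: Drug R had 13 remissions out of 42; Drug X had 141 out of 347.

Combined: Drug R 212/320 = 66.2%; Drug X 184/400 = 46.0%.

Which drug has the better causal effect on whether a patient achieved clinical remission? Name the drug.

Cholesterol differs across drugs for reasons unrelated to any effect of the drug itself, and it separately predicts the outcome — a classic confounder. We must compare within cholesterol levels.
Within each level — low: 71.6% vs 81.1%; high: 31.0% vs 40.6% — Drug X is higher every time.

Drug X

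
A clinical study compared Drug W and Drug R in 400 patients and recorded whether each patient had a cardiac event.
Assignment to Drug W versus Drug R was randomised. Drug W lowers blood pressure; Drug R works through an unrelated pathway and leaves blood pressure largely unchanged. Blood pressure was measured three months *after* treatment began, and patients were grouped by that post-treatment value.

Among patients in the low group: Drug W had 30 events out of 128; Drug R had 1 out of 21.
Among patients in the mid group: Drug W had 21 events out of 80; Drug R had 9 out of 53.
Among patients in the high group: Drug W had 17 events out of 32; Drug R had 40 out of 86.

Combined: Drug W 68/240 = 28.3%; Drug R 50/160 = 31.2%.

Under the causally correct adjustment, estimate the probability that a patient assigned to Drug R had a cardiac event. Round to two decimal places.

The distribution of blood pressure is itself part of what the drug does — it is an intermediate outcome. Holding it fixed would remove that part of the effect; the total effect is the pooled difference.
So P(outcome | do(Drug R)) is just the pooled rate for Drug R: 50/160 = 0.312.

0.31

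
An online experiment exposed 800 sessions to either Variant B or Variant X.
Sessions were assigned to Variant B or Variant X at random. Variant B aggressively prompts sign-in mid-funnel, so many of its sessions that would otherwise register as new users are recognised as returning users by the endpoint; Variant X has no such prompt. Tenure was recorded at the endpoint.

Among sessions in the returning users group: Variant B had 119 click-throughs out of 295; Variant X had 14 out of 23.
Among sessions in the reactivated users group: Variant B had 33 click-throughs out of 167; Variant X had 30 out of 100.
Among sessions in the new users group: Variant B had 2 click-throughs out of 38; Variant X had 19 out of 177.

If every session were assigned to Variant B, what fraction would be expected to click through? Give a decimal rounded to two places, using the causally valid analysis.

0.31

The stratified and pooled comparisons disagree (Variant X wins within each user tenure; Variant B wins overall), so the answer turns on the causal role of user tenure.
User tenure is downstream of the variant. One should not condition on a consequence of treatment, so the overall rates are the right comparison.
So P(outcome | do(Variant B)) is just the pooled rate for Variant B: 154/500 = 0.308.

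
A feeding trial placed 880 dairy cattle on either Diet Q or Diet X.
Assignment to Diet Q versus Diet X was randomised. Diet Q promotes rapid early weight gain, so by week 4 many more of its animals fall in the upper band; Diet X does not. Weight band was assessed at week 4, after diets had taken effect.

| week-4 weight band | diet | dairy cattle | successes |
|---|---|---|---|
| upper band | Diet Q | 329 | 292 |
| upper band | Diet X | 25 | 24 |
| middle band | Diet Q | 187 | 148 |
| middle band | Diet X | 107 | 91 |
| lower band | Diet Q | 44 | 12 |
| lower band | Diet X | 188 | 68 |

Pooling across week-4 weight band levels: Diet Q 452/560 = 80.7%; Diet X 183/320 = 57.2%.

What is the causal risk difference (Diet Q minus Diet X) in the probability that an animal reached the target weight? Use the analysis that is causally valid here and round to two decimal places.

Week-4 weight band is downstream of the diet. One should not condition on a consequence of treatment, so the overall rates are the right comparison.
The causal difference is the pooled difference: 0.807 − 0.572 = +0.235.

+0.24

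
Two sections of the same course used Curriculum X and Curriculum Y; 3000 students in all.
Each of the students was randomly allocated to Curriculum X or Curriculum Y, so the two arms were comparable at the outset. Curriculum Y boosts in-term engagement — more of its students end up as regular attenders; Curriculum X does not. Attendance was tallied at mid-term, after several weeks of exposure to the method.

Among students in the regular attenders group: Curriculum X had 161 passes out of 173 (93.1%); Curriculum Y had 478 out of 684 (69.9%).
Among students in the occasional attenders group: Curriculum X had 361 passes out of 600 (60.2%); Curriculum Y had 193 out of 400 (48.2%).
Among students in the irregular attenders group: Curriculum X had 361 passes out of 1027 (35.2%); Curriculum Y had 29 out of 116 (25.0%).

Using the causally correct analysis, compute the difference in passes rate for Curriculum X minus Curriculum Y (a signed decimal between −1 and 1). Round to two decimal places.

Mid-term attendance lies on the pathway teaching method → mid-term attendance → outcome, so adjusting for it blocks the indirect effect. For the total causal effect of teaching method, use the unadjusted pooled rates.
The causal difference is the pooled difference: 0.491 − 0.583 = -0.093.

-0.09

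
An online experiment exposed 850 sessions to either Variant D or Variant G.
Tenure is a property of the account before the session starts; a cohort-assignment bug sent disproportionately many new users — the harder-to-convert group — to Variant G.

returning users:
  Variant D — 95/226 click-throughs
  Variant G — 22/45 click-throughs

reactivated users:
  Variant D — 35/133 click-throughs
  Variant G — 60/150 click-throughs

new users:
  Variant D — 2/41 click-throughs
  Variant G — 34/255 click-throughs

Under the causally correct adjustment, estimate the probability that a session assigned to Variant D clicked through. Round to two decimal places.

User tenure differs across variants for reasons unrelated to any effect of the variant itself, and it separately predicts the outcome — a classic confounder. We must compare within user tenure levels.
Standardising Variant D to the population user tenure mix: 0.319·95/226 + 0.333·35/133 + 0.348·2/41 = 0.239.

0.24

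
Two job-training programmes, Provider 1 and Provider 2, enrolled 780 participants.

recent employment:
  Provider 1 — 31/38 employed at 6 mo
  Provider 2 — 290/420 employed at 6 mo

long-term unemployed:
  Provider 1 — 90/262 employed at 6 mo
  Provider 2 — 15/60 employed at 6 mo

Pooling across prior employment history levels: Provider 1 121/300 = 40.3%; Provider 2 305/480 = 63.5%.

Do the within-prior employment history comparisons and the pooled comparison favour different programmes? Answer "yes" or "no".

Within each prior employment history level (recent employment 81.6% vs 69.0%; long-term unemployed 34.4% vs 25.0%), Provider 1 has the higher rate every time. Pooled: 40.3% vs 63.5% — Provider 2 has the higher rate overall. The two comparisons disagree.

yes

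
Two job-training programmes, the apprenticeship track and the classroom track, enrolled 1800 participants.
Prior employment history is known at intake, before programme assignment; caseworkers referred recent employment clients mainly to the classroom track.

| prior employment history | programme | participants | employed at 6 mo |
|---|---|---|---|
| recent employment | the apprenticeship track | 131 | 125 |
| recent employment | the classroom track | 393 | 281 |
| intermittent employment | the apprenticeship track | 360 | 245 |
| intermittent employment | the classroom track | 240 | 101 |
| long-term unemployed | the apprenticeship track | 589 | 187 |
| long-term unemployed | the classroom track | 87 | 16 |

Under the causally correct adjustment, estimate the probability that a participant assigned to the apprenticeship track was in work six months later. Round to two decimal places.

0.62

Within every prior employment history level the apprenticeship track has the higher rate, yet pooled the classroom track does — Simpson's reversal.
Nothing the programme does changes prior employment history; the imbalance is an allocation artefact. With prior employment history also predicting the outcome, the pooled figure is confounded, and the within-stratum comparison is the causal one.
Standardising the apprenticeship track to the population prior employment history mix: 0.291·125/131 + 0.333·245/360 + 0.376·187/589 = 0.624.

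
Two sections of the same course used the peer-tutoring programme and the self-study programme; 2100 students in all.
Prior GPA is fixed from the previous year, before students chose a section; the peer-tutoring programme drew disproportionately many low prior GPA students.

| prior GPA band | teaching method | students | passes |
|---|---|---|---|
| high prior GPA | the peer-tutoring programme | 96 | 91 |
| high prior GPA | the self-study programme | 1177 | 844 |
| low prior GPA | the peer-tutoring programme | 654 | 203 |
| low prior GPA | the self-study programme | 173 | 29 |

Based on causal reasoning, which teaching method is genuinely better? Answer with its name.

Prior GPA band differs across teaching methods for reasons unrelated to any effect of the teaching method itself, and it separately predicts the outcome — a classic confounder. We must compare within prior GPA band levels.
Within each level — high prior GPA: 94.8% vs 71.7%; low prior GPA: 31.0% vs 16.8% — the peer-tutoring programme is higher every time.

the peer-tutoring programme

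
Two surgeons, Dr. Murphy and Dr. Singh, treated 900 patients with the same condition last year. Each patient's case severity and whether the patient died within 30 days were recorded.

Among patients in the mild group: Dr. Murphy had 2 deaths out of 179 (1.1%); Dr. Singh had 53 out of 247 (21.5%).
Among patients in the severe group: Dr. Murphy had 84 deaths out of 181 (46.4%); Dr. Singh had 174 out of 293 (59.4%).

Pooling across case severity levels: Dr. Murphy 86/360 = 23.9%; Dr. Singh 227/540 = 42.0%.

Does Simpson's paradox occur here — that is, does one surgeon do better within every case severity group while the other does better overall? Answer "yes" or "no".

no

Within each case severity level (mild 1.1% vs 21.5%; severe 46.4% vs 59.4%), Dr. Murphy has the lower rate every time. Pooled: 23.9% vs 42.0% — Dr. Murphy has the lower rate overall. They agree.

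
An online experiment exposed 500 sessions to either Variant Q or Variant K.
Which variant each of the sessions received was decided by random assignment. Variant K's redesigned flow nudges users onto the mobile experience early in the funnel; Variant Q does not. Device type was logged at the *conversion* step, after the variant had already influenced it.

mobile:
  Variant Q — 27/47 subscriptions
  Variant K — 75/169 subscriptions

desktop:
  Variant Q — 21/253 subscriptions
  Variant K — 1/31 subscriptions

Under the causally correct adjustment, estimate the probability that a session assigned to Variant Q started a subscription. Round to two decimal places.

Device type is downstream of the variant. One should not condition on a consequence of treatment, so the overall rates are the right comparison.
So P(outcome | do(Variant Q)) is just the pooled rate for Variant Q: 48/300 = 0.160.

0.16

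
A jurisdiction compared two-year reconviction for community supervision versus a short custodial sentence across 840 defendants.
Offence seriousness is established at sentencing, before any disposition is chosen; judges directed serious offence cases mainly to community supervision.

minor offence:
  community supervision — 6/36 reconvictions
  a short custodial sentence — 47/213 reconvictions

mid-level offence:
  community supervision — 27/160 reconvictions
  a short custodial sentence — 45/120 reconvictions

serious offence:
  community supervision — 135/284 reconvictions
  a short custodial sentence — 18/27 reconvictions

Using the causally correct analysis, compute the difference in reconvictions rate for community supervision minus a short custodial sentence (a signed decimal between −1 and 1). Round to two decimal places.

-0.16

The offence seriousness-specific comparison favours community supervision throughout, but the pooled figures favour a short custodial sentence. The question is whether to condition on offence seriousness.
Nothing the disposition does changes offence seriousness; the imbalance is an allocation artefact. With offence seriousness also predicting the outcome, the pooled figure is confounded, and the within-stratum comparison is the causal one.
Adjusting over the population distribution of offence seriousness: 0.296·(0.167−0.221) + 0.333·(0.169−0.375) + 0.370·(0.475−0.667) = -0.156.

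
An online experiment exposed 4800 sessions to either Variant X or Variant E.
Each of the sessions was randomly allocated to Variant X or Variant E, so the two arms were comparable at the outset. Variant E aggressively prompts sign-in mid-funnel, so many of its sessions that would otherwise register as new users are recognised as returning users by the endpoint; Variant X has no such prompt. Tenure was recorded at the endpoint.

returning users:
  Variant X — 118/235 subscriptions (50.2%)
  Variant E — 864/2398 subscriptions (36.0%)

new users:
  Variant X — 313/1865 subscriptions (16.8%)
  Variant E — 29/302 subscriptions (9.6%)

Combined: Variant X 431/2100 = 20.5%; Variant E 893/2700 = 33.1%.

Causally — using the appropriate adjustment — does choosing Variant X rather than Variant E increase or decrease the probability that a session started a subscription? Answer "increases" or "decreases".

User tenure here is a post-treatment variable shaped by the variant; conditioning on it would introduce bias rather than remove it. The overall comparison is the causal one.
Pooled: Variant X 20.5% vs Variant E 33.1%; Variant E is higher overall.

decreases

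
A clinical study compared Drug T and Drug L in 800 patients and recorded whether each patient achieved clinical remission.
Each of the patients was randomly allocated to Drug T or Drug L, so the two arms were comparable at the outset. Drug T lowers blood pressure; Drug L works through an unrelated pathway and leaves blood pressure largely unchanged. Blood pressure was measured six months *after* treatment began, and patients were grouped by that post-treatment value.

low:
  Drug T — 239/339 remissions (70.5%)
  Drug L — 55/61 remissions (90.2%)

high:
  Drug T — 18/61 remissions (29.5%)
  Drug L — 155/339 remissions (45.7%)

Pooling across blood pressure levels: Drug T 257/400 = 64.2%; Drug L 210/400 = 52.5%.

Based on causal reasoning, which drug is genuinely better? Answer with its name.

Drug T

Blood pressure is downstream of the drug. One should not condition on a consequence of treatment, so the overall rates are the right comparison.
Pooled: Drug T 64.2% vs Drug L 52.5%; Drug T is higher overall.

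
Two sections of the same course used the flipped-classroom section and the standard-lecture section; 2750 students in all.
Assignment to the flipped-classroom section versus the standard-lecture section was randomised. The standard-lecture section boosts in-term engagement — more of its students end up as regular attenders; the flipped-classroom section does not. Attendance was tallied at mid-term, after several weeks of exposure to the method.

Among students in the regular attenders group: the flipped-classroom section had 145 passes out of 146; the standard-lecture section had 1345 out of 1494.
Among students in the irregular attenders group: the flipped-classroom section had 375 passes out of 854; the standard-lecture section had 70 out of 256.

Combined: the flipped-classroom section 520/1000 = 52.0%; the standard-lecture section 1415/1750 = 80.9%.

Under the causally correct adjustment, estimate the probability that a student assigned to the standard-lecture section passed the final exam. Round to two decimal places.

Because the teaching method influences mid-term attendance, mid-term attendance is a post-treatment mediator, not a confounder. Stratifying on it would bias the estimate; the causal effect is the crude pooled difference.
So P(outcome | do(the standard-lecture section)) is just the pooled rate for the standard-lecture section: 1415/1750 = 0.809.

0.81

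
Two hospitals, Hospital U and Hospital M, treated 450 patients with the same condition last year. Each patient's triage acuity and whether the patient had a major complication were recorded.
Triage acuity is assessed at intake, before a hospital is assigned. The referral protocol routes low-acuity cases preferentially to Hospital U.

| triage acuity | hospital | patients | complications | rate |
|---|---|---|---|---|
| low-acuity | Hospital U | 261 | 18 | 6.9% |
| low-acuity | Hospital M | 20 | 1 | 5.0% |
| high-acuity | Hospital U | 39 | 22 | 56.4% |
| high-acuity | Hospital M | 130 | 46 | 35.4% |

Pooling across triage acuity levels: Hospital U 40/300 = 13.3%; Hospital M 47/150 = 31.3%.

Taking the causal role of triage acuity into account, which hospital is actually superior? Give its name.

Hospital M

The stratified and pooled comparisons disagree (Hospital M wins within each triage acuity; Hospital U wins overall), so the answer turns on the causal role of triage acuity.
Here triage acuity is a common cause — it drives both which hospital a case falls under and the outcome. The crude comparison mixes populations; the stratum-specific rates are the causally relevant ones.
Within each level — low-acuity: 6.9% vs 5.0%; high-acuity: 56.4% vs 35.4% — Hospital M is lower every time.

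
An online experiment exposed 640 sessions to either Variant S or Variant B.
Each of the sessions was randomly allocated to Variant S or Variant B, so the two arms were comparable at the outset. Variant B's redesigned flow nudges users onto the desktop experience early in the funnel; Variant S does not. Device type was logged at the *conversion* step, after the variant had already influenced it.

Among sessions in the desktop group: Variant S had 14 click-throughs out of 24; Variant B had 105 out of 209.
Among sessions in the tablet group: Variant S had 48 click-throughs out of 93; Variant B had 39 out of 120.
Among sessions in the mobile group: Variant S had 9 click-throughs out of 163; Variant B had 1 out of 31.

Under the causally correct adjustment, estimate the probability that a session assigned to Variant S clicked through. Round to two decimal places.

Device type lies on the pathway variant → device type → outcome, so adjusting for it blocks the indirect effect. For the total causal effect of variant, use the unadjusted pooled rates.
So P(outcome | do(Variant S)) is just the pooled rate for Variant S: 71/280 = 0.254.

0.25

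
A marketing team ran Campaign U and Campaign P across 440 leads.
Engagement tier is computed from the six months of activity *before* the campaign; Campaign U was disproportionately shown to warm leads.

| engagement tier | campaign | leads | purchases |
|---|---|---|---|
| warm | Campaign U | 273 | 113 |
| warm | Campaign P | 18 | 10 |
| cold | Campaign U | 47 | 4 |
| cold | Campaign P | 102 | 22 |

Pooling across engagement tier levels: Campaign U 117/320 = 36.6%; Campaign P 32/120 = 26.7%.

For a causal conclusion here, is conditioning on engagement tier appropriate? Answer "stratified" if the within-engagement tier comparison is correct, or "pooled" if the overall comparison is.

stratified

Within every engagement tier level Campaign P has the higher rate, yet pooled Campaign U does — Simpson's reversal.
The imbalance in engagement tier arose from how leads were allocated, not from anything the campaign did; and engagement tier independently affects the outcome. The pooled gap is confounded — condition on engagement tier.
Within each level — warm: 41.4% vs 55.6%; cold: 8.5% vs 21.6% — Campaign P is higher every time.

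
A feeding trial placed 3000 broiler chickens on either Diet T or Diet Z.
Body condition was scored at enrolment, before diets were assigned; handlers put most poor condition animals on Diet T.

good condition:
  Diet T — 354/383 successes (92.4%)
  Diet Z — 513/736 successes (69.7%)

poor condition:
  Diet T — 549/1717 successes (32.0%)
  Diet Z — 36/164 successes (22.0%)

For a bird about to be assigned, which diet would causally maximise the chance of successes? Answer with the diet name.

Diet T

Within every starting body condition level Diet T has the higher rate, yet pooled Diet Z does — Simpson's reversal.
Starting body condition differs across diets for reasons unrelated to any effect of the diet itself, and it separately predicts the outcome — a classic confounder. We must compare within starting body condition levels.
Within each level — good condition: 92.4% vs 69.7%; poor condition: 32.0% vs 22.0% — Diet T is higher every time.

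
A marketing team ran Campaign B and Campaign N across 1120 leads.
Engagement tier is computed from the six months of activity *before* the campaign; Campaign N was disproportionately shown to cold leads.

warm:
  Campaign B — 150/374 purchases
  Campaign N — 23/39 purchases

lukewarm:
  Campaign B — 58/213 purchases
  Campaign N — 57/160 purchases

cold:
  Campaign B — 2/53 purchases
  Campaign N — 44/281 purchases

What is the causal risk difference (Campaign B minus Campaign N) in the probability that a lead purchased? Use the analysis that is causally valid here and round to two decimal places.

-0.13

The stratified and pooled comparisons disagree (Campaign N wins within each engagement tier; Campaign B wins overall), so the answer turns on the causal role of engagement tier.
Here engagement tier is a common cause — it drives both which campaign a case falls under and the outcome. The crude comparison mixes populations; the stratum-specific rates are the causally relevant ones.
Adjusting over the population distribution of engagement tier: 0.369·(0.401−0.590) + 0.333·(0.272−0.356) + 0.298·(0.038−0.157) = -0.133.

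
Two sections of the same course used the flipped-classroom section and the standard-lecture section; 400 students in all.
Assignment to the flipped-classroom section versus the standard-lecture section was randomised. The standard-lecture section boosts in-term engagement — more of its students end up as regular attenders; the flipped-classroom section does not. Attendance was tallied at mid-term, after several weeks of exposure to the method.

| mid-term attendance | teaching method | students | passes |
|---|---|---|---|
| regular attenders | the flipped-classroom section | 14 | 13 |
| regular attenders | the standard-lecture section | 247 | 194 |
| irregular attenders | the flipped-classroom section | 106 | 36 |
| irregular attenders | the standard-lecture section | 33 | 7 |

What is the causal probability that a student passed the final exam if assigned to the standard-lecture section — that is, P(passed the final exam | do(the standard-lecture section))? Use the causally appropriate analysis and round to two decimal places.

0.72

the flipped-classroom section is higher inside every mid-term attendance stratum but the standard-lecture section is higher in aggregate. Whether to stratify depends on how mid-term attendance relates to the teaching method.
The distribution of mid-term attendance is itself part of what the teaching method does — it is an intermediate outcome. Holding it fixed would remove that part of the effect; the total effect is the pooled difference.
So P(outcome | do(the standard-lecture section)) is just the pooled rate for the standard-lecture section: 201/280 = 0.718.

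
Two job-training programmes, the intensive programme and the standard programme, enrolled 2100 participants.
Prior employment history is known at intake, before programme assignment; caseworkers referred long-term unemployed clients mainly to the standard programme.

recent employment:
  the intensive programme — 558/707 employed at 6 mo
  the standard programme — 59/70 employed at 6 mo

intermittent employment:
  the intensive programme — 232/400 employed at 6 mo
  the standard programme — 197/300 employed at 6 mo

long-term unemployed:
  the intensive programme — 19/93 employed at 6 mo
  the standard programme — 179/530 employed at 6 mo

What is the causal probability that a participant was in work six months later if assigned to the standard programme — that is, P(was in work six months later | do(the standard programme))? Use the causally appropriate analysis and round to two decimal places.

0.63

Within every prior employment history level the standard programme has the higher rate, yet pooled the intensive programme does — Simpson's reversal.
Prior employment history differs across programmes for reasons unrelated to any effect of the programme itself, and it separately predicts the outcome — a classic confounder. We must compare within prior employment history levels.
Standardising the standard programme to the population prior employment history mix: 0.370·59/70 + 0.333·197/300 + 0.297·179/530 = 0.631.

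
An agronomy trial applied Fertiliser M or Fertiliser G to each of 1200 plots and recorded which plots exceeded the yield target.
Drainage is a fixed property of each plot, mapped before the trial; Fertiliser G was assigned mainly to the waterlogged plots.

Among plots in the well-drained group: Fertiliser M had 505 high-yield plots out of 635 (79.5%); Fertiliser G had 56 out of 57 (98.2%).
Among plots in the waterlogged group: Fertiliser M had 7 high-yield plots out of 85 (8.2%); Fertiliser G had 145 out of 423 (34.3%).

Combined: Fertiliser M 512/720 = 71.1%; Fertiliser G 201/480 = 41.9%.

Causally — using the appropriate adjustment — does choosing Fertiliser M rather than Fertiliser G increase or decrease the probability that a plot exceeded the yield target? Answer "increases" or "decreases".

decreases

The field drainage-specific comparison favours Fertiliser G throughout, but the pooled figures favour Fertiliser M. The question is whether to condition on field drainage.
Since field drainage is a pre-existing factor (not a product of the fertiliser) and it affects the outcome on its own, it is a confounder. The stratified rates, not the pooled rate, identify the causal effect.
Within each level — well-drained: 79.5% vs 98.2%; waterlogged: 8.2% vs 34.3% — Fertiliser G is higher every time.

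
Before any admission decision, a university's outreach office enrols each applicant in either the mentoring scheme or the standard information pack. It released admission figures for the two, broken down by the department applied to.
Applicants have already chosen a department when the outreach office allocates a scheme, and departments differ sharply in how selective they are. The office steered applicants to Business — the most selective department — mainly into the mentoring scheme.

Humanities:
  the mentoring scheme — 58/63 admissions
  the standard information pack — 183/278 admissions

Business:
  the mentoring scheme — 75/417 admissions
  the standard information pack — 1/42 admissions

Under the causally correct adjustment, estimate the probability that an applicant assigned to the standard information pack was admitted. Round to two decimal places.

0.29

Nothing the outreach scheme does changes department; the imbalance is an allocation artefact. With department also predicting the outcome, the pooled figure is confounded, and the within-stratum comparison is the causal one.
Standardising the standard information pack to the population department mix: 0.426·183/278 + 0.574·1/42 = 0.294.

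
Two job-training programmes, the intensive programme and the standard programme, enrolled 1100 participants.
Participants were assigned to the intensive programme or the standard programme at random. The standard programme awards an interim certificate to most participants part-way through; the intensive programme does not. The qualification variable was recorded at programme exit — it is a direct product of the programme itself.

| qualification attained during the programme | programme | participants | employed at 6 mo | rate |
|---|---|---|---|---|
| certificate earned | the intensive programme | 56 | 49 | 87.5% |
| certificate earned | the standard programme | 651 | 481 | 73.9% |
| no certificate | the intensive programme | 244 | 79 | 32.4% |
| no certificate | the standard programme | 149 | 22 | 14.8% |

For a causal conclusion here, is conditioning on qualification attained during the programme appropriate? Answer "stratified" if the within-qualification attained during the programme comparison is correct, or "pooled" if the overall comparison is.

The distribution of qualification attained during the programme is itself part of what the programme does — it is an intermediate outcome. Holding it fixed would remove that part of the effect; the total effect is the pooled difference.
Pooled: the intensive programme 42.7% vs the standard programme 62.9%; the standard programme is higher overall.

pooled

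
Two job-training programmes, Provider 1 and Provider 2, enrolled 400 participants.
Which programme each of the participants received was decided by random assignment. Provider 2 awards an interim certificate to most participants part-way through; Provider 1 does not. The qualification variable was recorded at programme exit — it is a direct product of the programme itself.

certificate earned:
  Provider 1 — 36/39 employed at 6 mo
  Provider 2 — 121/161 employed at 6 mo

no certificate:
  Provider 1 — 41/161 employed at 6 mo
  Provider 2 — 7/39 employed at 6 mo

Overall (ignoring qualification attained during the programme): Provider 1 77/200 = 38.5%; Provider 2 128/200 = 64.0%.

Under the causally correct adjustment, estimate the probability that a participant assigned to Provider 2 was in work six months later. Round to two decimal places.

Qualification attained during the programme is downstream of the programme. One should not condition on a consequence of treatment, so the overall rates are the right comparison.
So P(outcome | do(Provider 2)) is just the pooled rate for Provider 2: 128/200 = 0.640.

0.64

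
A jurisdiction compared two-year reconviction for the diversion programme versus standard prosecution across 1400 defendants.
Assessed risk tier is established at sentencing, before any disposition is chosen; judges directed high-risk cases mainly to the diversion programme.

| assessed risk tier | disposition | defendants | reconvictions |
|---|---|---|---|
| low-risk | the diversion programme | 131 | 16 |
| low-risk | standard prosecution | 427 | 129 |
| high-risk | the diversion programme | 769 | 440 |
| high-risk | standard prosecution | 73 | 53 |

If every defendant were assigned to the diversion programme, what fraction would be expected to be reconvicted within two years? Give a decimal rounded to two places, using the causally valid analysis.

Assessed risk tier satisfies the back-door criterion: it is not a descendant of the disposition, and it blocks the spurious path from disposition to outcome. Adjusting for it (i.e., using the within-assessed risk tier rates) gives the causal effect.
Standardising the diversion programme to the population assessed risk tier mix: 0.399·16/131 + 0.601·440/769 = 0.393.

0.39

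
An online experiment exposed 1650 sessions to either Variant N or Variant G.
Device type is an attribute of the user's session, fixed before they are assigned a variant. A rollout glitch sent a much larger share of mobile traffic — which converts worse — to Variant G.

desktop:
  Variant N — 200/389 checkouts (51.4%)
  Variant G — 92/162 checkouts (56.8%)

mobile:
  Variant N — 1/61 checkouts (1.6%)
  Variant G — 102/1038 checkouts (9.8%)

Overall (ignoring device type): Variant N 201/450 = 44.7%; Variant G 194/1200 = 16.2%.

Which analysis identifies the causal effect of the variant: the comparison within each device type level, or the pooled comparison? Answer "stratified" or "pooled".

stratified

The imbalance in device type arose from how sessions were allocated, not from anything the variant did; and device type independently affects the outcome. The pooled gap is confounded — condition on device type.
Within each level — desktop: 51.4% vs 56.8%; mobile: 1.6% vs 9.8% — Variant G is higher every time.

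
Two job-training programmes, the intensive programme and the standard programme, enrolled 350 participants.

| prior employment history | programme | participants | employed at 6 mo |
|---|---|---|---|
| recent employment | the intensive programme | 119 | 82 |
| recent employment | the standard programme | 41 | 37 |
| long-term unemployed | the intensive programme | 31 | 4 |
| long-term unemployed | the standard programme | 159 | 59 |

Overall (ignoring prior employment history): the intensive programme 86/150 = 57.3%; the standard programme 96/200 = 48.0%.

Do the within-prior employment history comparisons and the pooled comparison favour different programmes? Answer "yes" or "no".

yes

Within each prior employment history level (recent employment 68.9% vs 90.2%; long-term unemployed 12.9% vs 37.1%), the standard programme has the higher rate every time. Pooled: 57.3% vs 48.0% — the intensive programme has the higher rate overall. The two comparisons disagree.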